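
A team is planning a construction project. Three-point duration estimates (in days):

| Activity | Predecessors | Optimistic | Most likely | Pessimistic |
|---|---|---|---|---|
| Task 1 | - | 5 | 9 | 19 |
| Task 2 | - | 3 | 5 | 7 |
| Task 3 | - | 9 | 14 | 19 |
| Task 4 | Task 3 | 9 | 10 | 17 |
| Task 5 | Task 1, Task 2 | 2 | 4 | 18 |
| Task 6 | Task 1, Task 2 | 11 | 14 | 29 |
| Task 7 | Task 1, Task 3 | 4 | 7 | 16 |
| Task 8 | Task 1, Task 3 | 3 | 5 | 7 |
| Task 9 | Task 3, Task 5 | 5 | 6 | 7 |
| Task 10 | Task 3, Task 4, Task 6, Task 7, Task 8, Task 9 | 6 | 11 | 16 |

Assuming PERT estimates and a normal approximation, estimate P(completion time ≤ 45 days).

te_Task 1 = (5 + 4·9 + 19)/6 = 60/6 = 10; σ²_Task 1 = ((19−5)/6)² = 5.444
te_Task 2 = (3 + 4·5 + 7)/6 = 30/6 = 5; σ²_Task 2 = ((7−3)/6)² = 0.444
te_Task 3 = (9 + 4·14 + 19)/6 = 84/6 = 14; σ²_Task 3 = ((19−9)/6)² = 2.778
te_Task 4 = (9 + 4·10 + 17)/6 = 66/6 = 11; σ²_Task 4 = ((17−9)/6)² = 1.778
te_Task 5 = (2 + 4·4 + 18)/6 = 36/6 = 6; σ²_Task 5 = ((18−2)/6)² = 7.111
te_Task 6 = (11 + 4·14 + 29)/6 = 96/6 = 16; σ²_Task 6 = ((29−11)/6)² = 9.000
te_Task 7 = (4 + 4·7 + 16)/6 = 48/6 = 8; σ²_Task 7 = ((16−4)/6)² = 4.000
te_Task 8 = (3 + 4·5 + 7)/6 = 30/6 = 5; σ²_Task 8 = ((7−3)/6)² = 0.444
te_Task 9 = (5 + 4·6 + 7)/6 = 36/6 = 6; σ²_Task 9 = ((7−5)/6)² = 0.111
te_Task 10 = (6 + 4·11 + 16)/6 = 66/6 = 11; σ²_Task 10 = ((16−6)/6)² = 2.778

Forward pass:
ES_Task 1 = 0; EF_Task 1 = 10
ES_Task 2 = 0; EF_Task 2 = 5
ES_Task 3 = 0; EF_Task 3 = 14
ES_Task 4 = 14; EF_Task 4 = 14+11 = 25
ES_Task 5 = max(EF_Task 1=10, EF_Task 2=5) = 10; EF_Task 5 = 10+6 = 16
ES_Task 6 = max(EF_Task 1=10, EF_Task 2=5) = 10; EF_Task 6 = 10+16 = 26
ES_Task 7 = max(EF_Task 1=10, EF_Task 3=14) = 14; EF_Task 7 = 14+8 = 22
ES_Task 8 = max(EF_Task 1=10, EF_Task 3=14) = 14; EF_Task 8 = 14+5 = 19
ES_Task 9 = max(EF_Task 3=14, EF_Task 5=16) = 16; EF_Task 9 = 16+6 = 22
ES_Task 10 = max(EF_Task 3=14, EF_Task 4=25, EF_Task 6=26, EF_Task 7=22, EF_Task 8=19, EF_Task 9=22) = 26; EF_Task 10 = 26+11 = 37
Expected project duration μ = 37 days. Critical path: Task 1 → Task 6 → Task 10.

Variance along critical path = 5.444 + 9.000 + 2.778 = 17.222; σ = √17.222 = 4.150 days.
Z = (45 − 37) / 4.150 = 1.928
P(T ≤ 45) = Φ(1.928) ≈ 0.973

0.973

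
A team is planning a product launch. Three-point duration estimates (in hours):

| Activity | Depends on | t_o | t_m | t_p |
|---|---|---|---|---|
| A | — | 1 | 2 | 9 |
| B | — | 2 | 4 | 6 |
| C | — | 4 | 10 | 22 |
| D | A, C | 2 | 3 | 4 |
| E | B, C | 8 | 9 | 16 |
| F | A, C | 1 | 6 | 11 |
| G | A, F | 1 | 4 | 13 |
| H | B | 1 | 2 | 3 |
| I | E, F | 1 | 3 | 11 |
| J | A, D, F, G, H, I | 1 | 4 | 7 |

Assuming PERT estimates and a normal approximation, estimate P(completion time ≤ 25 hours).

te_A = (1 + 4·2 + 9)/6 = 18/6 = 3; σ²_A = ((9−1)/6)² = 1.778
te_B = (2 + 4·4 + 6)/6 = 24/6 = 4; σ²_B = ((6−2)/6)² = 0.444
te_C = (4 + 4·10 + 22)/6 = 66/6 = 11; σ²_C = ((22−4)/6)² = 9.000
te_D = (2 + 4·3 + 4)/6 = 18/6 = 3; σ²_D = ((4−2)/6)² = 0.111
te_E = (8 + 4·9 + 16)/6 = 60/6 = 10; σ²_E = ((16−8)/6)² = 1.778
te_F = (1 + 4·6 + 11)/6 = 36/6 = 6; σ²_F = ((11−1)/6)² = 2.778
te_G = (1 + 4·4 + 13)/6 = 30/6 = 5; σ²_G = ((13−1)/6)² = 4.000
te_H = (1 + 4·2 + 3)/6 = 12/6 = 2; σ²_H = ((3−1)/6)² = 0.111
te_I = (1 + 4·3 + 11)/6 = 24/6 = 4; σ²_I = ((11−1)/6)² = 2.778
te_J = (1 + 4·4 + 7)/6 = 24/6 = 4; σ²_J = ((7−1)/6)² = 1.000

Forward pass:
ES_A = 0; EF_A = 3
ES_B = 0; EF_B = 4
ES_C = 0; EF_C = 11
ES_D = max(EF_A=3, EF_C=11) = 11; EF_D = 11+3 = 14
ES_E = max(EF_B=4, EF_C=11) = 11; EF_E = 11+10 = 21
ES_F = max(EF_A=3, EF_C=11) = 11; EF_F = 11+6 = 17
ES_G = max(EF_A=3, EF_F=17) = 17; EF_G = 17+5 = 22
ES_H = 4; EF_H = 4+2 = 6
ES_I = max(EF_E=21, EF_F=17) = 21; EF_I = 21+4 = 25
ES_J = max(EF_A=3, EF_D=14, EF_F=17, EF_G=22, EF_H=6, EF_I=25) = 25; EF_J = 25+4 = 29
Expected project duration μ = 29 hours. Critical path: C → E → I → J.

Variance along critical path = 9.000 + 1.778 + 2.778 + 1.000 = 14.556; σ = √14.556 = 3.815 hours.
Z = (25 − 29) / 3.815 = -1.048
P(T ≤ 25) = Φ(-1.048) ≈ 0.147

0.147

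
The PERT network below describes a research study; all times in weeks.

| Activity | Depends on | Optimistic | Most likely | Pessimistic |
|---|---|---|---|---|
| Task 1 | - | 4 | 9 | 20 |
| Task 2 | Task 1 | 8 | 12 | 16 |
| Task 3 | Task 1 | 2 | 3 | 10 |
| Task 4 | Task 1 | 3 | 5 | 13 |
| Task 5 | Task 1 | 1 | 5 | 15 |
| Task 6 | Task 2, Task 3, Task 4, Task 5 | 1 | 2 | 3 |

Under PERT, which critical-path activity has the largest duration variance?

te_Task 1 = (4 + 4·9 + 20)/6 = 60/6 = 10; σ²_Task 1 = ((20−4)/6)² = 7.111
te_Task 2 = (8 + 4·12 + 16)/6 = 72/6 = 12; σ²_Task 2 = ((16−8)/6)² = 1.778
te_Task 3 = (2 + 4·3 + 10)/6 = 24/6 = 4; σ²_Task 3 = ((10−2)/6)² = 1.778
te_Task 4 = (3 + 4·5 + 13)/6 = 36/6 = 6; σ²_Task 4 = ((13−3)/6)² = 2.778
te_Task 5 = (1 + 4·5 + 15)/6 = 36/6 = 6; σ²_Task 5 = ((15−1)/6)² = 5.444
te_Task 6 = (1 + 4·2 + 3)/6 = 12/6 = 2; σ²_Task 6 = ((3−1)/6)² = 0.111

Forward pass:
ES_Task 1 = 0; EF_Task 1 = 10
ES_Task 2 = 10; EF_Task 2 = 10+12 = 22
ES_Task 3 = 10; EF_Task 3 = 10+4 = 14
ES_Task 4 = 10; EF_Task 4 = 10+6 = 16
ES_Task 5 = 10; EF_Task 5 = 10+6 = 16
ES_Task 6 = max(EF_Task 2=22, EF_Task 3=14, EF_Task 4=16, EF_Task 5=16) = 22; EF_Task 6 = 22+2 = 24
Expected project duration μ = 24 weeks. Critical path: Task 1 → Task 2 → Task 6.

Variances on critical path: σ²_Task 1=7.111, σ²_Task 2=1.778, σ²_Task 6=0.111.
Largest is σ²_Task 1 = 7.111.

Task 1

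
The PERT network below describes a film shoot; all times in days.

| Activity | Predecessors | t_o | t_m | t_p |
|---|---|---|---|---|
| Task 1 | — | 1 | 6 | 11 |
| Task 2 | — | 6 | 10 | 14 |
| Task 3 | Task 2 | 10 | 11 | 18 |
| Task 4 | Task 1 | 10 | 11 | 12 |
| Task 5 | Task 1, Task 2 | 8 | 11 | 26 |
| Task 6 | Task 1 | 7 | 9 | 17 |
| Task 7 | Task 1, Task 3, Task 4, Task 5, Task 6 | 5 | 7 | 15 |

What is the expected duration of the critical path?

te_Task 1 = (1 + 4·6 + 11)/6 = 36/6 = 6
te_Task 2 = (6 + 4·10 + 14)/6 = 60/6 = 10
te_Task 3 = (10 + 4·11 + 18)/6 = 72/6 = 12
te_Task 4 = (10 + 4·11 + 12)/6 = 66/6 = 11
te_Task 5 = (8 + 4·11 + 26)/6 = 78/6 = 13
te_Task 6 = (7 + 4·9 + 17)/6 = 60/6 = 10
te_Task 7 = (5 + 4·7 + 15)/6 = 48/6 = 8

Forward pass:
ES_Task 1 = 0; EF_Task 1 = 6
ES_Task 2 = 0; EF_Task 2 = 10
ES_Task 3 = 10; EF_Task 3 = 10+12 = 22
ES_Task 4 = 6; EF_Task 4 = 6+11 = 17
ES_Task 5 = max(EF_Task 1=6, EF_Task 2=10) = 10; EF_Task 5 = 10+13 = 23
ES_Task 6 = 6; EF_Task 6 = 6+10 = 16
ES_Task 7 = max(EF_Task 1=6, EF_Task 3=22, EF_Task 4=17, EF_Task 5=23, EF_Task 6=16) = 23; EF_Task 7 = 23+8 = 31
Expected project duration μ = 31 days. Critical path: Task 2 → Task 5 → Task 7.

31 days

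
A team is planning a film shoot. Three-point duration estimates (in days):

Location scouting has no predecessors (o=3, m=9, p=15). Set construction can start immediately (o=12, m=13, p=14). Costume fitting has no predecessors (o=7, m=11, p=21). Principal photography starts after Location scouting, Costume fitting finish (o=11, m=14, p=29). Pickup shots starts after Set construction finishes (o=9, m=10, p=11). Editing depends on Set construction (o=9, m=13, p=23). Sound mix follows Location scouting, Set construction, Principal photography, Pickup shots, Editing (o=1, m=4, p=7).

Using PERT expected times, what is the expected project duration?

32 days

te_Location scouting = (3 + 4·9 + 15)/6 = 54/6 = 9
te_Set construction = (12 + 4·13 + 14)/6 = 78/6 = 13
te_Costume fitting = (7 + 4·11 + 21)/6 = 72/6 = 12
te_Principal photography = (11 + 4·14 + 29)/6 = 96/6 = 16
te_Pickup shots = (9 + 4·10 + 11)/6 = 60/6 = 10
te_Editing = (9 + 4·13 + 23)/6 = 84/6 = 14
te_Sound mix = (1 + 4·4 + 7)/6 = 24/6 = 4

Forward pass:
ES_Location scouting = 0; EF_Location scouting = 9
ES_Set construction = 0; EF_Set construction = 13
ES_Costume fitting = 0; EF_Costume fitting = 12
ES_Principal photography = max(EF_Location scouting=9, EF_Costume fitting=12) = 12; EF_Principal photography = 12+16 = 28
ES_Pickup shots = 13; EF_Pickup shots = 13+10 = 23
ES_Editing = 13; EF_Editing = 13+14 = 27
ES_Sound mix = max(EF_Location scouting=9, EF_Set construction=13, EF_Principal photography=28, EF_Pickup shots=23, EF_Editing=27) = 28; EF_Sound mix = 28+4 = 32
Expected project duration μ = 32 days. Critical path: Costume fitting → Principal photography → Sound mix.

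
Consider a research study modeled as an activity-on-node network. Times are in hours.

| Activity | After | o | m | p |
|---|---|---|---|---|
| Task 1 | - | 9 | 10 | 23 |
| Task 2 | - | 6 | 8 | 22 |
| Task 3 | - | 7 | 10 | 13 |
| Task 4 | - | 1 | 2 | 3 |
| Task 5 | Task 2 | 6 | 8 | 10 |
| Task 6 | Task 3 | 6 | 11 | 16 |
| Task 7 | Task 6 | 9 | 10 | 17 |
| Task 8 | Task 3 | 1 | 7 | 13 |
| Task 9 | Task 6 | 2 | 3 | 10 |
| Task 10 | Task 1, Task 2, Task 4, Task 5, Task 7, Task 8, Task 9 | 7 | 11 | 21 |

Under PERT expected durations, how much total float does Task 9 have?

7 hours

te_Task 1 = (9 + 4·10 + 23)/6 = 72/6 = 12
te_Task 2 = (6 + 4·8 + 22)/6 = 60/6 = 10
te_Task 3 = (7 + 4·10 + 13)/6 = 60/6 = 10
te_Task 4 = (1 + 4·2 + 3)/6 = 12/6 = 2
te_Task 5 = (6 + 4·8 + 10)/6 = 48/6 = 8
te_Task 6 = (6 + 4·11 + 16)/6 = 66/6 = 11
te_Task 7 = (9 + 4·10 + 17)/6 = 66/6 = 11
te_Task 8 = (1 + 4·7 + 13)/6 = 42/6 = 7
te_Task 9 = (2 + 4·3 + 10)/6 = 24/6 = 4
te_Task 10 = (7 + 4·11 + 21)/6 = 72/6 = 12

Forward pass:
ES_Task 1 = 0; EF_Task 1 = 12
ES_Task 2 = 0; EF_Task 2 = 10
ES_Task 3 = 0; EF_Task 3 = 10
ES_Task 4 = 0; EF_Task 4 = 2
ES_Task 5 = 10; EF_Task 5 = 10+8 = 18
ES_Task 6 = 10; EF_Task 6 = 10+11 = 21
ES_Task 7 = 21; EF_Task 7 = 21+11 = 32
ES_Task 8 = 10; EF_Task 8 = 10+7 = 17
ES_Task 9 = 21; EF_Task 9 = 21+4 = 25
ES_Task 10 = max(EF_Task 1=12, EF_Task 2=10, EF_Task 4=2, EF_Task 5=18, EF_Task 7=32, EF_Task 8=17, EF_Task 9=25) = 32; EF_Task 10 = 32+12 = 44
Expected project duration μ = 44 hours. Critical path: Task 3 → Task 6 → Task 7 → Task 10.

Backward pass:
LF_Task 10 = 44; LS_Task 10 = 44−12 = 32
LF_Task 9 = LS_Task 10 = 32; LS_Task 9 = 32−4 = 28
LF_Task 8 = LS_Task 10 = 32; LS_Task 8 = 32−7 = 25
LF_Task 7 = LS_Task 10 = 32; LS_Task 7 = 32−11 = 21
LF_Task 6 = min(LS_Task 7=21, LS_Task 9=28) = 21; LS_Task 6 = 21−11 = 10
LF_Task 5 = LS_Task 10 = 32; LS_Task 5 = 32−8 = 24
LF_Task 4 = LS_Task 10 = 32; LS_Task 4 = 32−2 = 30
LF_Task 3 = min(LS_Task 6=10, LS_Task 8=25) = 10; LS_Task 3 = 10−10 = 0
LF_Task 2 = min(LS_Task 5=24, LS_Task 10=32) = 24; LS_Task 2 = 24−10 = 14
LF_Task 1 = LS_Task 10 = 32; LS_Task 1 = 32−12 = 20
Slack_Task 9 = LS_Task 9 − ES_Task 9 = 28 − 21 = 7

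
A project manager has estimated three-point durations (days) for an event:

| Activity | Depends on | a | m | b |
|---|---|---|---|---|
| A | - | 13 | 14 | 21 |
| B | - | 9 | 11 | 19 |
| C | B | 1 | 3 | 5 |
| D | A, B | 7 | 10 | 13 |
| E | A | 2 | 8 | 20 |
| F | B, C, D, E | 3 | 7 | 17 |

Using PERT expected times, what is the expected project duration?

33 days

te_A = (13 + 4·14 + 21)/6 = 90/6 = 15
te_B = (9 + 4·11 + 19)/6 = 72/6 = 12
te_C = (1 + 4·3 + 5)/6 = 18/6 = 3
te_D = (7 + 4·10 + 13)/6 = 60/6 = 10
te_E = (2 + 4·8 + 20)/6 = 54/6 = 9
te_F = (3 + 4·7 + 17)/6 = 48/6 = 8

Forward pass:
ES_A = 0; EF_A = 15
ES_B = 0; EF_B = 12
ES_C = 12; EF_C = 12+3 = 15
ES_D = max(EF_A=15, EF_B=12) = 15; EF_D = 15+10 = 25
ES_E = 15; EF_E = 15+9 = 24
ES_F = max(EF_B=12, EF_C=15, EF_D=25, EF_E=24) = 25; EF_F = 25+8 = 33
Expected project duration μ = 33 days. Critical path: A → D → F.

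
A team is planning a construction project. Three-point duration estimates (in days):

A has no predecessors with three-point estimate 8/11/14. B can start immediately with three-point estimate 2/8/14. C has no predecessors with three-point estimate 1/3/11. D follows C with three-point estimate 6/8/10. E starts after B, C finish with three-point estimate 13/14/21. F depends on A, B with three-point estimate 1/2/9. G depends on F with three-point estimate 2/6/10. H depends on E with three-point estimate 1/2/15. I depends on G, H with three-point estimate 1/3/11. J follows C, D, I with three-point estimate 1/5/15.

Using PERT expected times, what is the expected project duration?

te_A = (8 + 4·11 + 14)/6 = 66/6 = 11
te_B = (2 + 4·8 + 14)/6 = 48/6 = 8
te_C = (1 + 4·3 + 11)/6 = 24/6 = 4
te_D = (6 + 4·8 + 10)/6 = 48/6 = 8
te_E = (13 + 4·14 + 21)/6 = 90/6 = 15
te_F = (1 + 4·2 + 9)/6 = 18/6 = 3
te_G = (2 + 4·6 + 10)/6 = 36/6 = 6
te_H = (1 + 4·2 + 15)/6 = 24/6 = 4
te_I = (1 + 4·3 + 11)/6 = 24/6 = 4
te_J = (1 + 4·5 + 15)/6 = 36/6 = 6

Forward pass:
ES_A = 0; EF_A = 11
ES_B = 0; EF_B = 8
ES_C = 0; EF_C = 4
ES_D = 4; EF_D = 4+8 = 12
ES_E = max(EF_B=8, EF_C=4) = 8; EF_E = 8+15 = 23
ES_F = max(EF_A=11, EF_B=8) = 11; EF_F = 11+3 = 14
ES_G = 14; EF_G = 14+6 = 20
ES_H = 23; EF_H = 23+4 = 27
ES_I = max(EF_G=20, EF_H=27) = 27; EF_I = 27+4 = 31
ES_J = max(EF_C=4, EF_D=12, EF_I=31) = 31; EF_J = 31+6 = 37
Expected project duration μ = 37 days. Critical path: B → E → H → I → J.

37 days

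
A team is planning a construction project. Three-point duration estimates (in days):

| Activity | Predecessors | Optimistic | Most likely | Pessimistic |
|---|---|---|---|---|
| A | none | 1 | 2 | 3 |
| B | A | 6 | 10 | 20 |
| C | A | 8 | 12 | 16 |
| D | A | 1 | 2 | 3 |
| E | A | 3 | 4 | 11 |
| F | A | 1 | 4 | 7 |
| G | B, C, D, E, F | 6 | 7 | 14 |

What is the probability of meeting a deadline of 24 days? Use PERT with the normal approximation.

0.852

te_A = (1 + 4·2 + 3)/6 = 12/6 = 2; σ²_A = ((3−1)/6)² = 0.111
te_B = (6 + 4·10 + 20)/6 = 66/6 = 11; σ²_B = ((20−6)/6)² = 5.444
te_C = (8 + 4·12 + 16)/6 = 72/6 = 12; σ²_C = ((16−8)/6)² = 1.778
te_D = (1 + 4·2 + 3)/6 = 12/6 = 2; σ²_D = ((3−1)/6)² = 0.111
te_E = (3 + 4·4 + 11)/6 = 30/6 = 5; σ²_E = ((11−3)/6)² = 1.778
te_F = (1 + 4·4 + 7)/6 = 24/6 = 4; σ²_F = ((7−1)/6)² = 1.000
te_G = (6 + 4·7 + 14)/6 = 48/6 = 8; σ²_G = ((14−6)/6)² = 1.778

Forward pass:
ES_A = 0; EF_A = 2
ES_B = 2; EF_B = 2+11 = 13
ES_C = 2; EF_C = 2+12 = 14
ES_D = 2; EF_D = 2+2 = 4
ES_E = 2; EF_E = 2+5 = 7
ES_F = 2; EF_F = 2+4 = 6
ES_G = max(EF_B=13, EF_C=14, EF_D=4, EF_E=7, EF_F=6) = 14; EF_G = 14+8 = 22
Expected project duration μ = 22 days. Critical path: A → C → G.

Variance along critical path = 0.111 + 1.778 + 1.778 = 3.667; σ = √3.667 = 1.915 days.
Z = (24 − 22) / 1.915 = 1.044
P(T ≤ 24) = Φ(1.044) ≈ 0.852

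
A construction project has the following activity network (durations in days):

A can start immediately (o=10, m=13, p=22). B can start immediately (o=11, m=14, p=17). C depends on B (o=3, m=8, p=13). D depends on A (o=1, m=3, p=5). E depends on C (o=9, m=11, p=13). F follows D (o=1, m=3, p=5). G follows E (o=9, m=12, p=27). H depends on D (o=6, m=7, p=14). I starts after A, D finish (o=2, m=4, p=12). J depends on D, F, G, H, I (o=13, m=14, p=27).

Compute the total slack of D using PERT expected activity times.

22 days

te_A = (10 + 4·13 + 22)/6 = 84/6 = 14
te_B = (11 + 4·14 + 17)/6 = 84/6 = 14
te_C = (3 + 4·8 + 13)/6 = 48/6 = 8
te_D = (1 + 4·3 + 5)/6 = 18/6 = 3
te_E = (9 + 4·11 + 13)/6 = 66/6 = 11
te_F = (1 + 4·3 + 5)/6 = 18/6 = 3
te_G = (9 + 4·12 + 27)/6 = 84/6 = 14
te_H = (6 + 4·7 + 14)/6 = 48/6 = 8
te_I = (2 + 4·4 + 12)/6 = 30/6 = 5
te_J = (13 + 4·14 + 27)/6 = 96/6 = 16

Forward pass:
ES_A = 0; EF_A = 14
ES_B = 0; EF_B = 14
ES_C = 14; EF_C = 14+8 = 22
ES_D = 14; EF_D = 14+3 = 17
ES_E = 22; EF_E = 22+11 = 33
ES_F = 17; EF_F = 17+3 = 20
ES_G = 33; EF_G = 33+14 = 47
ES_H = 17; EF_H = 17+8 = 25
ES_I = max(EF_A=14, EF_D=17) = 17; EF_I = 17+5 = 22
ES_J = max(EF_D=17, EF_F=20, EF_G=47, EF_H=25, EF_I=22) = 47; EF_J = 47+16 = 63
Expected project duration μ = 63 days. Critical path: B → C → E → G → J.

Backward pass:
LF_J = 63; LS_J = 63−16 = 47
LF_I = LS_J = 47; LS_I = 47−5 = 42
LF_H = LS_J = 47; LS_H = 47−8 = 39
LF_G = LS_J = 47; LS_G = 47−14 = 33
LF_F = LS_J = 47; LS_F = 47−3 = 44
LF_E = LS_G = 33; LS_E = 33−11 = 22
LF_D = min(LS_F=44, LS_H=39, LS_I=42, LS_J=47) = 39; LS_D = 39−3 = 36
LF_C = LS_E = 22; LS_C = 22−8 = 14
LF_B = LS_C = 14; LS_B = 14−14 = 0
LF_A = min(LS_D=36, LS_I=42) = 36; LS_A = 36−14 = 22
Slack_D = LS_D − ES_D = 36 − 14 = 22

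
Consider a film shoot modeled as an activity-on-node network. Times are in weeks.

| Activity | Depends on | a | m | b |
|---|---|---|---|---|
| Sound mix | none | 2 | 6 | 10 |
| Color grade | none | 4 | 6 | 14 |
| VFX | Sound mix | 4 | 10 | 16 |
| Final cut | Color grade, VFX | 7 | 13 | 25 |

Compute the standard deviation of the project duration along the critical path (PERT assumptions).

te_Sound mix = (2 + 4·6 + 10)/6 = 36/6 = 6; σ²_Sound mix = ((10−2)/6)² = 1.778
te_Color grade = (4 + 4·6 + 14)/6 = 42/6 = 7; σ²_Color grade = ((14−4)/6)² = 2.778
te_VFX = (4 + 4·10 + 16)/6 = 60/6 = 10; σ²_VFX = ((16−4)/6)² = 4.000
te_Final cut = (7 + 4·13 + 25)/6 = 84/6 = 14; σ²_Final cut = ((25−7)/6)² = 9.000

Forward pass:
ES_Sound mix = 0; EF_Sound mix = 6
ES_Color grade = 0; EF_Color grade = 7
ES_VFX = 6; EF_VFX = 6+10 = 16
ES_Final cut = max(EF_Color grade=7, EF_VFX=16) = 16; EF_Final cut = 16+14 = 30
Expected project duration μ = 30 weeks. Critical path: Sound mix → VFX → Final cut.

Variance along critical path = 1.778 + 4.000 + 9.000 = 14.778
σ = √14.778 = 3.844 weeks

3.84 weeks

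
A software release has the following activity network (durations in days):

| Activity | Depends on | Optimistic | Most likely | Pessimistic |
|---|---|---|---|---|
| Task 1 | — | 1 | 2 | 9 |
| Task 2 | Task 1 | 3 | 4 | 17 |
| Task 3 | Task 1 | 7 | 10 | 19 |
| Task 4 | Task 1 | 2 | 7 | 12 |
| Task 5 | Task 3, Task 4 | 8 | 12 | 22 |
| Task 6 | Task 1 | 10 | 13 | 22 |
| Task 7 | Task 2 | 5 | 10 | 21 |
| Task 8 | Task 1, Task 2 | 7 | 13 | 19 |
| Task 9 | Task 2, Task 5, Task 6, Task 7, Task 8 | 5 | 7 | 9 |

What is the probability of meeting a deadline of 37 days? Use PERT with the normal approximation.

0.810

te_Task 1 = (1 + 4·2 + 9)/6 = 18/6 = 3; σ²_Task 1 = ((9−1)/6)² = 1.778
te_Task 2 = (3 + 4·4 + 17)/6 = 36/6 = 6; σ²_Task 2 = ((17−3)/6)² = 5.444
te_Task 3 = (7 + 4·10 + 19)/6 = 66/6 = 11; σ²_Task 3 = ((19−7)/6)² = 4.000
te_Task 4 = (2 + 4·7 + 12)/6 = 42/6 = 7; σ²_Task 4 = ((12−2)/6)² = 2.778
te_Task 5 = (8 + 4·12 + 22)/6 = 78/6 = 13; σ²_Task 5 = ((22−8)/6)² = 5.444
te_Task 6 = (10 + 4·13 + 22)/6 = 84/6 = 14; σ²_Task 6 = ((22−10)/6)² = 4.000
te_Task 7 = (5 + 4·10 + 21)/6 = 66/6 = 11; σ²_Task 7 = ((21−5)/6)² = 7.111
te_Task 8 = (7 + 4·13 + 19)/6 = 78/6 = 13; σ²_Task 8 = ((19−7)/6)² = 4.000
te_Task 9 = (5 + 4·7 + 9)/6 = 42/6 = 7; σ²_Task 9 = ((9−5)/6)² = 0.444

Forward pass:
ES_Task 1 = 0; EF_Task 1 = 3
ES_Task 2 = 3; EF_Task 2 = 3+6 = 9
ES_Task 3 = 3; EF_Task 3 = 3+11 = 14
ES_Task 4 = 3; EF_Task 4 = 3+7 = 10
ES_Task 5 = max(EF_Task 3=14, EF_Task 4=10) = 14; EF_Task 5 = 14+13 = 27
ES_Task 6 = 3; EF_Task 6 = 3+14 = 17
ES_Task 7 = 9; EF_Task 7 = 9+11 = 20
ES_Task 8 = max(EF_Task 1=3, EF_Task 2=9) = 9; EF_Task 8 = 9+13 = 22
ES_Task 9 = max(EF_Task 2=9, EF_Task 5=27, EF_Task 6=17, EF_Task 7=20, EF_Task 8=22) = 27; EF_Task 9 = 27+7 = 34
Expected project duration μ = 34 days. Critical path: Task 1 → Task 3 → Task 5 → Task 9.

Variance along critical path = 1.778 + 4.000 + 5.444 + 0.444 = 11.667; σ = √11.667 = 3.416 days.
Z = (37 − 34) / 3.416 = 0.878
P(T ≤ 37) = Φ(0.878) ≈ 0.810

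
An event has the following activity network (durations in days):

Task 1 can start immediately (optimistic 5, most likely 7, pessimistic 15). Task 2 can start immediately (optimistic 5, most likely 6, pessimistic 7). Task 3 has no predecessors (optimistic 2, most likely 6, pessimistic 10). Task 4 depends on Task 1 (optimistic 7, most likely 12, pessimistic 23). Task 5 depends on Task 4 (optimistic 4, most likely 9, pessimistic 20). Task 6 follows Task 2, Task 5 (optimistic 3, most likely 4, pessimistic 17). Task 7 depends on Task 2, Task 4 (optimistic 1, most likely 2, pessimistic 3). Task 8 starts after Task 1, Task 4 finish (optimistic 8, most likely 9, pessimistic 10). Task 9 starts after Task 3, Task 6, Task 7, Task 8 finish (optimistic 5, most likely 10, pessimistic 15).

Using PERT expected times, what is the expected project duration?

47 days

te_Task 1 = (5 + 4·7 + 15)/6 = 48/6 = 8
te_Task 2 = (5 + 4·6 + 7)/6 = 36/6 = 6
te_Task 3 = (2 + 4·6 + 10)/6 = 36/6 = 6
te_Task 4 = (7 + 4·12 + 23)/6 = 78/6 = 13
te_Task 5 = (4 + 4·9 + 20)/6 = 60/6 = 10
te_Task 6 = (3 + 4·4 + 17)/6 = 36/6 = 6
te_Task 7 = (1 + 4·2 + 3)/6 = 12/6 = 2
te_Task 8 = (8 + 4·9 + 10)/6 = 54/6 = 9
te_Task 9 = (5 + 4·10 + 15)/6 = 60/6 = 10

Forward pass:
ES_Task 1 = 0; EF_Task 1 = 8
ES_Task 2 = 0; EF_Task 2 = 6
ES_Task 3 = 0; EF_Task 3 = 6
ES_Task 4 = 8; EF_Task 4 = 8+13 = 21
ES_Task 5 = 21; EF_Task 5 = 21+10 = 31
ES_Task 6 = max(EF_Task 2=6, EF_Task 5=31) = 31; EF_Task 6 = 31+6 = 37
ES_Task 7 = max(EF_Task 2=6, EF_Task 4=21) = 21; EF_Task 7 = 21+2 = 23
ES_Task 8 = max(EF_Task 1=8, EF_Task 4=21) = 21; EF_Task 8 = 21+9 = 30
ES_Task 9 = max(EF_Task 3=6, EF_Task 6=37, EF_Task 7=23, EF_Task 8=30) = 37; EF_Task 9 = 37+10 = 47
Expected project duration μ = 47 days. Critical path: Task 1 → Task 4 → Task 5 → Task 6 → Task 9.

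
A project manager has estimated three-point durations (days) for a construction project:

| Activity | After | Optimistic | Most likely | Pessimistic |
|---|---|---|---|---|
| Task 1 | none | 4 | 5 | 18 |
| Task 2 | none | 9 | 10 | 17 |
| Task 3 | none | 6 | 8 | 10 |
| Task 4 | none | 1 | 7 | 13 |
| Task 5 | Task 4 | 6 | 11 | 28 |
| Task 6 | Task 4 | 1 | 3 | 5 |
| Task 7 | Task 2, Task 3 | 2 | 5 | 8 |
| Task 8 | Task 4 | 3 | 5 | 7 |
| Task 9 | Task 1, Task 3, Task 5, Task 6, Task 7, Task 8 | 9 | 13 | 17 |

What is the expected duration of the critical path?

33 days

te_Task 1 = (4 + 4·5 + 18)/6 = 42/6 = 7
te_Task 2 = (9 + 4·10 + 17)/6 = 66/6 = 11
te_Task 3 = (6 + 4·8 + 10)/6 = 48/6 = 8
te_Task 4 = (1 + 4·7 + 13)/6 = 42/6 = 7
te_Task 5 = (6 + 4·11 + 28)/6 = 78/6 = 13
te_Task 6 = (1 + 4·3 + 5)/6 = 18/6 = 3
te_Task 7 = (2 + 4·5 + 8)/6 = 30/6 = 5
te_Task 8 = (3 + 4·5 + 7)/6 = 30/6 = 5
te_Task 9 = (9 + 4·13 + 17)/6 = 78/6 = 13

Forward pass:
ES_Task 1 = 0; EF_Task 1 = 7
ES_Task 2 = 0; EF_Task 2 = 11
ES_Task 3 = 0; EF_Task 3 = 8
ES_Task 4 = 0; EF_Task 4 = 7
ES_Task 5 = 7; EF_Task 5 = 7+13 = 20
ES_Task 6 = 7; EF_Task 6 = 7+3 = 10
ES_Task 7 = max(EF_Task 2=11, EF_Task 3=8) = 11; EF_Task 7 = 11+5 = 16
ES_Task 8 = 7; EF_Task 8 = 7+5 = 12
ES_Task 9 = max(EF_Task 1=7, EF_Task 3=8, EF_Task 5=20, EF_Task 6=10, EF_Task 7=16, EF_Task 8=12) = 20; EF_Task 9 = 20+13 = 33
Expected project duration μ = 33 days. Critical path: Task 4 → Task 5 → Task 9.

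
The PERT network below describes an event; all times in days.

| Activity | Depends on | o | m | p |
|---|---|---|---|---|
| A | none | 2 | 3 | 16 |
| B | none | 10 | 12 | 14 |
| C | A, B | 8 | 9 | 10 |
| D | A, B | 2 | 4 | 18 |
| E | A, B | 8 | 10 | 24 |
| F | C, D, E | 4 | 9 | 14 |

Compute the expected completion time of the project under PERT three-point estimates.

33 days

te_A = (2 + 4·3 + 16)/6 = 30/6 = 5
te_B = (10 + 4·12 + 14)/6 = 72/6 = 12
te_C = (8 + 4·9 + 10)/6 = 54/6 = 9
te_D = (2 + 4·4 + 18)/6 = 36/6 = 6
te_E = (8 + 4·10 + 24)/6 = 72/6 = 12
te_F = (4 + 4·9 + 14)/6 = 54/6 = 9

Forward pass:
ES_A = 0; EF_A = 5
ES_B = 0; EF_B = 12
ES_C = max(EF_A=5, EF_B=12) = 12; EF_C = 12+9 = 21
ES_D = max(EF_A=5, EF_B=12) = 12; EF_D = 12+6 = 18
ES_E = max(EF_A=5, EF_B=12) = 12; EF_E = 12+12 = 24
ES_F = max(EF_C=21, EF_D=18, EF_E=24) = 24; EF_F = 24+9 = 33
Expected project duration μ = 33 days. Critical path: B → E → F.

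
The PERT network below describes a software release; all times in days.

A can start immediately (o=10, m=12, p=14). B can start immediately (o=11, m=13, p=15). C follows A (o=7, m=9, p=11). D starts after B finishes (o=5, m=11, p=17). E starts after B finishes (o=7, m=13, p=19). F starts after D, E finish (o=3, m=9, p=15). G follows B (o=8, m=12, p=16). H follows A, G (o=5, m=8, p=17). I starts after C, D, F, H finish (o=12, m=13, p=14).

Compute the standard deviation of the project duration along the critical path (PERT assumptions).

2.92 days

te_A = (10 + 4·12 + 14)/6 = 72/6 = 12; σ²_A = ((14−10)/6)² = 0.444
te_B = (11 + 4·13 + 15)/6 = 78/6 = 13; σ²_B = ((15−11)/6)² = 0.444
te_C = (7 + 4·9 + 11)/6 = 54/6 = 9; σ²_C = ((11−7)/6)² = 0.444
te_D = (5 + 4·11 + 17)/6 = 66/6 = 11; σ²_D = ((17−5)/6)² = 4.000
te_E = (7 + 4·13 + 19)/6 = 78/6 = 13; σ²_E = ((19−7)/6)² = 4.000
te_F = (3 + 4·9 + 15)/6 = 54/6 = 9; σ²_F = ((15−3)/6)² = 4.000
te_G = (8 + 4·12 + 16)/6 = 72/6 = 12; σ²_G = ((16−8)/6)² = 1.778
te_H = (5 + 4·8 + 17)/6 = 54/6 = 9; σ²_H = ((17−5)/6)² = 4.000
te_I = (12 + 4·13 + 14)/6 = 78/6 = 13; σ²_I = ((14−12)/6)² = 0.111

Forward pass:
ES_A = 0; EF_A = 12
ES_B = 0; EF_B = 13
ES_C = 12; EF_C = 12+9 = 21
ES_D = 13; EF_D = 13+11 = 24
ES_E = 13; EF_E = 13+13 = 26
ES_F = max(EF_D=24, EF_E=26) = 26; EF_F = 26+9 = 35
ES_G = 13; EF_G = 13+12 = 25
ES_H = max(EF_A=12, EF_G=25) = 25; EF_H = 25+9 = 34
ES_I = max(EF_C=21, EF_D=24, EF_F=35, EF_H=34) = 35; EF_I = 35+13 = 48
Expected project duration μ = 48 days. Critical path: B → E → F → I.

Variance along critical path = 0.444 + 4.000 + 4.000 + 0.111 = 8.556
σ = √8.556 = 2.925 days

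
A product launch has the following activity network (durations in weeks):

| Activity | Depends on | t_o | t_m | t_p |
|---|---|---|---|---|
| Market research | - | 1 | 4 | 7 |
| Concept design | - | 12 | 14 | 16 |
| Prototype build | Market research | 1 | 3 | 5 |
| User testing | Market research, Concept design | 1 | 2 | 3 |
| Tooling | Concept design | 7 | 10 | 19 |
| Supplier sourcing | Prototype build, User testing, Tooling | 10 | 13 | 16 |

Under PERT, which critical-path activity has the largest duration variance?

te_Market research = (1 + 4·4 + 7)/6 = 24/6 = 4; σ²_Market research = ((7−1)/6)² = 1.000
te_Concept design = (12 + 4·14 + 16)/6 = 84/6 = 14; σ²_Concept design = ((16−12)/6)² = 0.444
te_Prototype build = (1 + 4·3 + 5)/6 = 18/6 = 3; σ²_Prototype build = ((5−1)/6)² = 0.444
te_User testing = (1 + 4·2 + 3)/6 = 12/6 = 2; σ²_User testing = ((3−1)/6)² = 0.111
te_Tooling = (7 + 4·10 + 19)/6 = 66/6 = 11; σ²_Tooling = ((19−7)/6)² = 4.000
te_Supplier sourcing = (10 + 4·13 + 16)/6 = 78/6 = 13; σ²_Supplier sourcing = ((16−10)/6)² = 1.000

Forward pass:
ES_Market research = 0; EF_Market research = 4
ES_Concept design = 0; EF_Concept design = 14
ES_Prototype build = 4; EF_Prototype build = 4+3 = 7
ES_User testing = max(EF_Market research=4, EF_Concept design=14) = 14; EF_User testing = 14+2 = 16
ES_Tooling = 14; EF_Tooling = 14+11 = 25
ES_Supplier sourcing = max(EF_Prototype build=7, EF_User testing=16, EF_Tooling=25) = 25; EF_Supplier sourcing = 25+13 = 38
Expected project duration μ = 38 weeks. Critical path: Concept design → Tooling → Supplier sourcing.

Variances on critical path: σ²_Concept design=0.444, σ²_Tooling=4.000, σ²_Supplier sourcing=1.000.
Largest is σ²_Tooling = 4.000.

Tooling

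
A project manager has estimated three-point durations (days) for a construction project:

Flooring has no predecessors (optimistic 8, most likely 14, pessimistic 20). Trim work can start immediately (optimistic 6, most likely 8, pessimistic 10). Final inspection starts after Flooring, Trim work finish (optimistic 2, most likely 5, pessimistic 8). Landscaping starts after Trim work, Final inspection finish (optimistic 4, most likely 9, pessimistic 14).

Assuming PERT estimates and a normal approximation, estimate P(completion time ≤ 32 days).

te_Flooring = (8 + 4·14 + 20)/6 = 84/6 = 14; σ²_Flooring = ((20−8)/6)² = 4.000
te_Trim work = (6 + 4·8 + 10)/6 = 48/6 = 8; σ²_Trim work = ((10−6)/6)² = 0.444
te_Final inspection = (2 + 4·5 + 8)/6 = 30/6 = 5; σ²_Final inspection = ((8−2)/6)² = 1.000
te_Landscaping = (4 + 4·9 + 14)/6 = 54/6 = 9; σ²_Landscaping = ((14−4)/6)² = 2.778

Forward pass:
ES_Flooring = 0; EF_Flooring = 14
ES_Trim work = 0; EF_Trim work = 8
ES_Final inspection = max(EF_Flooring=14, EF_Trim work=8) = 14; EF_Final inspection = 14+5 = 19
ES_Landscaping = max(EF_Trim work=8, EF_Final inspection=19) = 19; EF_Landscaping = 19+9 = 28
Expected project duration μ = 28 days. Critical path: Flooring → Final inspection → Landscaping.

Variance along critical path = 4.000 + 1.000 + 2.778 = 7.778; σ = √7.778 = 2.789 days.
Z = (32 − 28) / 2.789 = 1.434
P(T ≤ 32) = Φ(1.434) ≈ 0.924

0.924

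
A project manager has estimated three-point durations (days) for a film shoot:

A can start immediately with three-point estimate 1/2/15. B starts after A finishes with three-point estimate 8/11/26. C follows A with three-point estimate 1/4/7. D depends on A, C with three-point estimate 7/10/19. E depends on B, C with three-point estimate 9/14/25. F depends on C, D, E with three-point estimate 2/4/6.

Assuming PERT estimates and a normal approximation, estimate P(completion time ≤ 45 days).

0.972

te_A = (1 + 4·2 + 15)/6 = 24/6 = 4; σ²_A = ((15−1)/6)² = 5.444
te_B = (8 + 4·11 + 26)/6 = 78/6 = 13; σ²_B = ((26−8)/6)² = 9.000
te_C = (1 + 4·4 + 7)/6 = 24/6 = 4; σ²_C = ((7−1)/6)² = 1.000
te_D = (7 + 4·10 + 19)/6 = 66/6 = 11; σ²_D = ((19−7)/6)² = 4.000
te_E = (9 + 4·14 + 25)/6 = 90/6 = 15; σ²_E = ((25−9)/6)² = 7.111
te_F = (2 + 4·4 + 6)/6 = 24/6 = 4; σ²_F = ((6−2)/6)² = 0.444

Forward pass:
ES_A = 0; EF_A = 4
ES_B = 4; EF_B = 4+13 = 17
ES_C = 4; EF_C = 4+4 = 8
ES_D = max(EF_A=4, EF_C=8) = 8; EF_D = 8+11 = 19
ES_E = max(EF_B=17, EF_C=8) = 17; EF_E = 17+15 = 32
ES_F = max(EF_C=8, EF_D=19, EF_E=32) = 32; EF_F = 32+4 = 36
Expected project duration μ = 36 days. Critical path: A → B → E → F.

Variance along critical path = 5.444 + 9.000 + 7.111 + 0.444 = 22.000; σ = √22.000 = 4.690 days.
Z = (45 − 36) / 4.690 = 1.919
P(T ≤ 45) = Φ(1.919) ≈ 0.972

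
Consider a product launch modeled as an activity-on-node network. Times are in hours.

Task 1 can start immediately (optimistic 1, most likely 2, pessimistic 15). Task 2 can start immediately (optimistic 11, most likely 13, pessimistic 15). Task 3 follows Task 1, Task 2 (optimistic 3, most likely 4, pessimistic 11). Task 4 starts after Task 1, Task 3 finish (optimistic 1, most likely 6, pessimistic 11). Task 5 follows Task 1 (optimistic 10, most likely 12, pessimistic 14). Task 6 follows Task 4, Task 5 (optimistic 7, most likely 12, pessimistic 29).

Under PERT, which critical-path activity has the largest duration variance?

Task 6

te_Task 1 = (1 + 4·2 + 15)/6 = 24/6 = 4; σ²_Task 1 = ((15−1)/6)² = 5.444
te_Task 2 = (11 + 4·13 + 15)/6 = 78/6 = 13; σ²_Task 2 = ((15−11)/6)² = 0.444
te_Task 3 = (3 + 4·4 + 11)/6 = 30/6 = 5; σ²_Task 3 = ((11−3)/6)² = 1.778
te_Task 4 = (1 + 4·6 + 11)/6 = 36/6 = 6; σ²_Task 4 = ((11−1)/6)² = 2.778
te_Task 5 = (10 + 4·12 + 14)/6 = 72/6 = 12; σ²_Task 5 = ((14−10)/6)² = 0.444
te_Task 6 = (7 + 4·12 + 29)/6 = 84/6 = 14; σ²_Task 6 = ((29−7)/6)² = 13.444

Forward pass:
ES_Task 1 = 0; EF_Task 1 = 4
ES_Task 2 = 0; EF_Task 2 = 13
ES_Task 3 = max(EF_Task 1=4, EF_Task 2=13) = 13; EF_Task 3 = 13+5 = 18
ES_Task 4 = max(EF_Task 1=4, EF_Task 3=18) = 18; EF_Task 4 = 18+6 = 24
ES_Task 5 = 4; EF_Task 5 = 4+12 = 16
ES_Task 6 = max(EF_Task 4=24, EF_Task 5=16) = 24; EF_Task 6 = 24+14 = 38
Expected project duration μ = 38 hours. Critical path: Task 2 → Task 3 → Task 4 → Task 6.

Variances on critical path: σ²_Task 2=0.444, σ²_Task 3=1.778, σ²_Task 4=2.778, σ²_Task 6=13.444.
Largest is σ²_Task 6 = 13.444.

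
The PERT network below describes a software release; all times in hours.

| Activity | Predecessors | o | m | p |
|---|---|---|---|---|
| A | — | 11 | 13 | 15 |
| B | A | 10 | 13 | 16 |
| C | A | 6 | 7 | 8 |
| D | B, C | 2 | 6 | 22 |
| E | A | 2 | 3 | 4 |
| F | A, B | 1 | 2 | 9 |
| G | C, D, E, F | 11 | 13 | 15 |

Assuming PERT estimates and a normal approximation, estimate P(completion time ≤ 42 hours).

0.083

te_A = (11 + 4·13 + 15)/6 = 78/6 = 13; σ²_A = ((15−11)/6)² = 0.444
te_B = (10 + 4·13 + 16)/6 = 78/6 = 13; σ²_B = ((16−10)/6)² = 1.000
te_C = (6 + 4·7 + 8)/6 = 42/6 = 7; σ²_C = ((8−6)/6)² = 0.111
te_D = (2 + 4·6 + 22)/6 = 48/6 = 8; σ²_D = ((22−2)/6)² = 11.111
te_E = (2 + 4·3 + 4)/6 = 18/6 = 3; σ²_E = ((4−2)/6)² = 0.111
te_F = (1 + 4·2 + 9)/6 = 18/6 = 3; σ²_F = ((9−1)/6)² = 1.778
te_G = (11 + 4·13 + 15)/6 = 78/6 = 13; σ²_G = ((15−11)/6)² = 0.444

Forward pass:
ES_A = 0; EF_A = 13
ES_B = 13; EF_B = 13+13 = 26
ES_C = 13; EF_C = 13+7 = 20
ES_D = max(EF_B=26, EF_C=20) = 26; EF_D = 26+8 = 34
ES_E = 13; EF_E = 13+3 = 16
ES_F = max(EF_A=13, EF_B=26) = 26; EF_F = 26+3 = 29
ES_G = max(EF_C=20, EF_D=34, EF_E=16, EF_F=29) = 34; EF_G = 34+13 = 47
Expected project duration μ = 47 hours. Critical path: A → B → D → G.

Variance along critical path = 0.444 + 1.000 + 11.111 + 0.444 = 13.000; σ = √13.000 = 3.606 hours.
Z = (42 − 47) / 3.606 = -1.387
P(T ≤ 42) = Φ(-1.387) ≈ 0.083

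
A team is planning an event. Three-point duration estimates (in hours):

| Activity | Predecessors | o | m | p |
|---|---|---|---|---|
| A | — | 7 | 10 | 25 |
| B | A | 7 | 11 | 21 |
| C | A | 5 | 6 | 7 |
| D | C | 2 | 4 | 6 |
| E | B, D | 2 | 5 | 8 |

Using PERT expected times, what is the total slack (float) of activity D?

2 hours

te_A = (7 + 4·10 + 25)/6 = 72/6 = 12
te_B = (7 + 4·11 + 21)/6 = 72/6 = 12
te_C = (5 + 4·6 + 7)/6 = 36/6 = 6
te_D = (2 + 4·4 + 6)/6 = 24/6 = 4
te_E = (2 + 4·5 + 8)/6 = 30/6 = 5

Forward pass:
ES_A = 0; EF_A = 12
ES_B = 12; EF_B = 12+12 = 24
ES_C = 12; EF_C = 12+6 = 18
ES_D = 18; EF_D = 18+4 = 22
ES_E = max(EF_B=24, EF_D=22) = 24; EF_E = 24+5 = 29
Expected project duration μ = 29 hours. Critical path: A → B → E.

Backward pass:
LF_E = 29; LS_E = 29−5 = 24
LF_D = LS_E = 24; LS_D = 24−4 = 20
LF_C = LS_D = 20; LS_C = 20−6 = 14
LF_B = LS_E = 24; LS_B = 24−12 = 12
LF_A = min(LS_B=12, LS_C=14) = 12; LS_A = 12−12 = 0
Slack_D = LS_D − ES_D = 20 − 18 = 2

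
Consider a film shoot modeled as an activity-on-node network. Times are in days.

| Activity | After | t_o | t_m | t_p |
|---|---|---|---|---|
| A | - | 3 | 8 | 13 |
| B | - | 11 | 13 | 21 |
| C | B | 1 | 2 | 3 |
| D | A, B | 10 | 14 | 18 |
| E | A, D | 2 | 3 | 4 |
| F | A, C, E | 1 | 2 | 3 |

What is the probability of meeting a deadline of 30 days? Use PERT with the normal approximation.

0.085

te_A = (3 + 4·8 + 13)/6 = 48/6 = 8; σ²_A = ((13−3)/6)² = 2.778
te_B = (11 + 4·13 + 21)/6 = 84/6 = 14; σ²_B = ((21−11)/6)² = 2.778
te_C = (1 + 4·2 + 3)/6 = 12/6 = 2; σ²_C = ((3−1)/6)² = 0.111
te_D = (10 + 4·14 + 18)/6 = 84/6 = 14; σ²_D = ((18−10)/6)² = 1.778
te_E = (2 + 4·3 + 4)/6 = 18/6 = 3; σ²_E = ((4−2)/6)² = 0.111
te_F = (1 + 4·2 + 3)/6 = 12/6 = 2; σ²_F = ((3−1)/6)² = 0.111

Forward pass:
ES_A = 0; EF_A = 8
ES_B = 0; EF_B = 14
ES_C = 14; EF_C = 14+2 = 16
ES_D = max(EF_A=8, EF_B=14) = 14; EF_D = 14+14 = 28
ES_E = max(EF_A=8, EF_D=28) = 28; EF_E = 28+3 = 31
ES_F = max(EF_A=8, EF_C=16, EF_E=31) = 31; EF_F = 31+2 = 33
Expected project duration μ = 33 days. Critical path: B → D → E → F.

Variance along critical path = 2.778 + 1.778 + 0.111 + 0.111 = 4.778; σ = √4.778 = 2.186 days.
Z = (30 − 33) / 2.186 = -1.372
P(T ≤ 30) = Φ(-1.372) ≈ 0.085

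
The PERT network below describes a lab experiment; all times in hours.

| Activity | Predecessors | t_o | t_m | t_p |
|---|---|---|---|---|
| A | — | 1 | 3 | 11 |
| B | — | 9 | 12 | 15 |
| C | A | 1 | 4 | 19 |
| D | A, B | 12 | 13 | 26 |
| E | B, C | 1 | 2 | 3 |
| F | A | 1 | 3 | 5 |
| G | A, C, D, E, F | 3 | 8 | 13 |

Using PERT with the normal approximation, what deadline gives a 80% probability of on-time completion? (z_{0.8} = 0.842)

te_A = (1 + 4·3 + 11)/6 = 24/6 = 4; σ²_A = ((11−1)/6)² = 2.778
te_B = (9 + 4·12 + 15)/6 = 72/6 = 12; σ²_B = ((15−9)/6)² = 1.000
te_C = (1 + 4·4 + 19)/6 = 36/6 = 6; σ²_C = ((19−1)/6)² = 9.000
te_D = (12 + 4·13 + 26)/6 = 90/6 = 15; σ²_D = ((26−12)/6)² = 5.444
te_E = (1 + 4·2 + 3)/6 = 12/6 = 2; σ²_E = ((3−1)/6)² = 0.111
te_F = (1 + 4·3 + 5)/6 = 18/6 = 3; σ²_F = ((5−1)/6)² = 0.444
te_G = (3 + 4·8 + 13)/6 = 48/6 = 8; σ²_G = ((13−3)/6)² = 2.778

Forward pass:
ES_A = 0; EF_A = 4
ES_B = 0; EF_B = 12
ES_C = 4; EF_C = 4+6 = 10
ES_D = max(EF_A=4, EF_B=12) = 12; EF_D = 12+15 = 27
ES_E = max(EF_B=12, EF_C=10) = 12; EF_E = 12+2 = 14
ES_F = 4; EF_F = 4+3 = 7
ES_G = max(EF_A=4, EF_C=10, EF_D=27, EF_E=14, EF_F=7) = 27; EF_G = 27+8 = 35
Expected project duration μ = 35 hours. Critical path: B → D → G.

Variance along critical path = 1.000 + 5.444 + 2.778 = 9.222; σ = 3.037 hours.
D = μ + z·σ = 35 + 0.842·3.037 = 37.6 hours

37.6 hours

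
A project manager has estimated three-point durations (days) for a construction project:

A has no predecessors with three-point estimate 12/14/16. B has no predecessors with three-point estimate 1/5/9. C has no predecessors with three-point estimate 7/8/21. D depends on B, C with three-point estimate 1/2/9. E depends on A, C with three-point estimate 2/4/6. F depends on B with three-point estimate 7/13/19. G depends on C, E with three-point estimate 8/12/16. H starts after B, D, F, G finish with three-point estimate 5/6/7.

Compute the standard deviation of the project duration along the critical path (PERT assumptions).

te_A = (12 + 4·14 + 16)/6 = 84/6 = 14; σ²_A = ((16−12)/6)² = 0.444
te_B = (1 + 4·5 + 9)/6 = 30/6 = 5; σ²_B = ((9−1)/6)² = 1.778
te_C = (7 + 4·8 + 21)/6 = 60/6 = 10; σ²_C = ((21−7)/6)² = 5.444
te_D = (1 + 4·2 + 9)/6 = 18/6 = 3; σ²_D = ((9−1)/6)² = 1.778
te_E = (2 + 4·4 + 6)/6 = 24/6 = 4; σ²_E = ((6−2)/6)² = 0.444
te_F = (7 + 4·13 + 19)/6 = 78/6 = 13; σ²_F = ((19−7)/6)² = 4.000
te_G = (8 + 4·12 + 16)/6 = 72/6 = 12; σ²_G = ((16−8)/6)² = 1.778
te_H = (5 + 4·6 + 7)/6 = 36/6 = 6; σ²_H = ((7−5)/6)² = 0.111

Forward pass:
ES_A = 0; EF_A = 14
ES_B = 0; EF_B = 5
ES_C = 0; EF_C = 10
ES_D = max(EF_B=5, EF_C=10) = 10; EF_D = 10+3 = 13
ES_E = max(EF_A=14, EF_C=10) = 14; EF_E = 14+4 = 18
ES_F = 5; EF_F = 5+13 = 18
ES_G = max(EF_C=10, EF_E=18) = 18; EF_G = 18+12 = 30
ES_H = max(EF_B=5, EF_D=13, EF_F=18, EF_G=30) = 30; EF_H = 30+6 = 36
Expected project duration μ = 36 days. Critical path: A → E → G → H.

Variance along critical path = 0.444 + 0.444 + 1.778 + 0.111 = 2.778
σ = √2.778 = 1.667 days

1.67 days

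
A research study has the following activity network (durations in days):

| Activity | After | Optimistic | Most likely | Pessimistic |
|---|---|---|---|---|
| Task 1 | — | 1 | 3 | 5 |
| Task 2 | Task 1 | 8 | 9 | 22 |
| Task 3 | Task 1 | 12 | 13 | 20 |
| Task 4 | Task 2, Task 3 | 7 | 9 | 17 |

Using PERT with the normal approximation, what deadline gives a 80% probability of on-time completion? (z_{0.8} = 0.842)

28.9 days

te_Task 1 = (1 + 4·3 + 5)/6 = 18/6 = 3; σ²_Task 1 = ((5−1)/6)² = 0.444
te_Task 2 = (8 + 4·9 + 22)/6 = 66/6 = 11; σ²_Task 2 = ((22−8)/6)² = 5.444
te_Task 3 = (12 + 4·13 + 20)/6 = 84/6 = 14; σ²_Task 3 = ((20−12)/6)² = 1.778
te_Task 4 = (7 + 4·9 + 17)/6 = 60/6 = 10; σ²_Task 4 = ((17−7)/6)² = 2.778

Forward pass:
ES_Task 1 = 0; EF_Task 1 = 3
ES_Task 2 = 3; EF_Task 2 = 3+11 = 14
ES_Task 3 = 3; EF_Task 3 = 3+14 = 17
ES_Task 4 = max(EF_Task 2=14, EF_Task 3=17) = 17; EF_Task 4 = 17+10 = 27
Expected project duration μ = 27 days. Critical path: Task 1 → Task 3 → Task 4.

Variance along critical path = 0.444 + 1.778 + 2.778 = 5.000; σ = 2.236 days.
D = μ + z·σ = 27 + 0.842·2.236 = 28.9 days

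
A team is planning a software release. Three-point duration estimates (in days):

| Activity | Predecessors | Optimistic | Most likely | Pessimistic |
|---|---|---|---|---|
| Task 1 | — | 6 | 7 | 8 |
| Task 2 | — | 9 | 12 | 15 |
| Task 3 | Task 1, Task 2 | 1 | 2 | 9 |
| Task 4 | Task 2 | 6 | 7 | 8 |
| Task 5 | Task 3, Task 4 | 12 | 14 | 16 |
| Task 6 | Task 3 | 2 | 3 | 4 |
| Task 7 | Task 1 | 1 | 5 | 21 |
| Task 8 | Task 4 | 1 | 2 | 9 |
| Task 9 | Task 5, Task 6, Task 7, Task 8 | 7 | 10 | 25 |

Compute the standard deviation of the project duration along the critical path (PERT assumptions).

te_Task 1 = (6 + 4·7 + 8)/6 = 42/6 = 7; σ²_Task 1 = ((8−6)/6)² = 0.111
te_Task 2 = (9 + 4·12 + 15)/6 = 72/6 = 12; σ²_Task 2 = ((15−9)/6)² = 1.000
te_Task 3 = (1 + 4·2 + 9)/6 = 18/6 = 3; σ²_Task 3 = ((9−1)/6)² = 1.778
te_Task 4 = (6 + 4·7 + 8)/6 = 42/6 = 7; σ²_Task 4 = ((8−6)/6)² = 0.111
te_Task 5 = (12 + 4·14 + 16)/6 = 84/6 = 14; σ²_Task 5 = ((16−12)/6)² = 0.444
te_Task 6 = (2 + 4·3 + 4)/6 = 18/6 = 3; σ²_Task 6 = ((4−2)/6)² = 0.111
te_Task 7 = (1 + 4·5 + 21)/6 = 42/6 = 7; σ²_Task 7 = ((21−1)/6)² = 11.111
te_Task 8 = (1 + 4·2 + 9)/6 = 18/6 = 3; σ²_Task 8 = ((9−1)/6)² = 1.778
te_Task 9 = (7 + 4·10 + 25)/6 = 72/6 = 12; σ²_Task 9 = ((25−7)/6)² = 9.000

Forward pass:
ES_Task 1 = 0; EF_Task 1 = 7
ES_Task 2 = 0; EF_Task 2 = 12
ES_Task 3 = max(EF_Task 1=7, EF_Task 2=12) = 12; EF_Task 3 = 12+3 = 15
ES_Task 4 = 12; EF_Task 4 = 12+7 = 19
ES_Task 5 = max(EF_Task 3=15, EF_Task 4=19) = 19; EF_Task 5 = 19+14 = 33
ES_Task 6 = 15; EF_Task 6 = 15+3 = 18
ES_Task 7 = 7; EF_Task 7 = 7+7 = 14
ES_Task 8 = 19; EF_Task 8 = 19+3 = 22
ES_Task 9 = max(EF_Task 5=33, EF_Task 6=18, EF_Task 7=14, EF_Task 8=22) = 33; EF_Task 9 = 33+12 = 45
Expected project duration μ = 45 days. Critical path: Task 2 → Task 4 → Task 5 → Task 9.

Variance along critical path = 1.000 + 0.111 + 0.444 + 9.000 = 10.556
σ = √10.556 = 3.249 days

3.25 days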